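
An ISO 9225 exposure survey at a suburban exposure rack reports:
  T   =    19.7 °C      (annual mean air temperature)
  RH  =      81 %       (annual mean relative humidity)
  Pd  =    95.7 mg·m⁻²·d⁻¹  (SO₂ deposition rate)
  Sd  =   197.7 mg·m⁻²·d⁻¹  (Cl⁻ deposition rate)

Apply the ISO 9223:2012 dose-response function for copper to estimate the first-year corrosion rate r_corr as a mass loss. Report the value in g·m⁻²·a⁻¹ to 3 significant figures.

r_corr = 27.1 g·m⁻²·a⁻¹

copper: T>10 °C ⇒ hinge -0.080·(19.7−10) = -0.7760
  sulphur-dioxide contribution → 0.9502 μm/a
  chloride contribution → 2.071 μm/a
  ⇒ r_corr(copper) = 3.022 μm/a
Convert to mass loss: 3.022 μm/a × 8.96 g/cm³ = 27.07 g·m⁻²·a⁻¹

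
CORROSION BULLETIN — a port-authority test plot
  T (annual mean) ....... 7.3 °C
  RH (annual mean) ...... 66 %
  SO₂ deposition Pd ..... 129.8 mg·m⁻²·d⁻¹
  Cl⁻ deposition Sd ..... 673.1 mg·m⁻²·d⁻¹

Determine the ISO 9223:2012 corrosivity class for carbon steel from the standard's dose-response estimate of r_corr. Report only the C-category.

C5

carbon steel: T≤10 °C ⇒ hinge +0.150·(7.3−10) = -0.4050
  sulphur-dioxide contribution → 55.5 μm/a
  chloride contribution → 68.35 μm/a
  ⇒ r_corr(carbon steel) = 123.8 μm/a
ISO 9223 Table 2 (carbon steel): 80 < 124 ≤ 200 μm/a ⇒ C5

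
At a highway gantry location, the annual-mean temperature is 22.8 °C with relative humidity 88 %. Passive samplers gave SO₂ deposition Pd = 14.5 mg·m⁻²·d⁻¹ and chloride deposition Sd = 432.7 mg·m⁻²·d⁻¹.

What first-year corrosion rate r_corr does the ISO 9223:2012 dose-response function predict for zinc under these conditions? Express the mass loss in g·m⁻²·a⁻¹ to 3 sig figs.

r_corr = 62.7 g·m⁻²·a⁻¹

zinc: T>10 °C ⇒ hinge -0.071·(22.8−10) = -0.9088
  SO₂ term: 0.0129·14.5^0.44·exp(0.046·88-0.9088) = 0.9659
  Sd branch = 0.0175·Sd^0.57·e^(0.008·RH+0.085·T) = 7.818 μm/a
  sum: 0.9659 + 7.818 → r_corr = 8.783 μm/a
Convert to mass loss: 8.783 μm/a × 7.14 g/cm³ = 62.71 g·m⁻²·a⁻¹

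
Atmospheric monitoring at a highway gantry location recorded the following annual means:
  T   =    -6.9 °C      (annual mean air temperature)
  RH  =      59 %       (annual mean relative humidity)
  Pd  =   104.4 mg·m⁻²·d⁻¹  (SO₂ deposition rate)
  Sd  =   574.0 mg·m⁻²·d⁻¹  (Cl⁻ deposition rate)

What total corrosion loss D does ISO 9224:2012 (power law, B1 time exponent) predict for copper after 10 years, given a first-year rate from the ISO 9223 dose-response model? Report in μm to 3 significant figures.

copper: temperature factor f = +0.126·(-16.9) = -2.1294
  SO₂ term: 0.0053·104.4^0.26·exp(0.059·59-2.1294) = 0.06857
  Sd branch = 0.01025·Sd^0.27·e^(0.036·RH+0.049·T) = 0.3398 μm/a
  r_corr = 0.06857 + 0.3398 = 0.4084 μm/a
Power-law: D(10) = r_corr · 10^0.667
  D(10) = 0.4084 × 10^0.667 = 0.4084 × 4.645 = 1.897 μm

D(10) = 1.90 μm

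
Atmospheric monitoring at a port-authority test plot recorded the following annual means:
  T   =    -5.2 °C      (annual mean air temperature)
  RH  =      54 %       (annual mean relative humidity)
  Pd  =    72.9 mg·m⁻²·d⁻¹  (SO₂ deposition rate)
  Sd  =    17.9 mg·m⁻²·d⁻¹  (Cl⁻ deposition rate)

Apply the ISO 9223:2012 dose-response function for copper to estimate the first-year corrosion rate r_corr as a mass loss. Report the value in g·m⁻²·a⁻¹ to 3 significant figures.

r_corr = 1.60 g·m⁻²·a⁻¹

copper: T≤10 °C ⇒ hinge +0.126·(-5.2−10) = -1.9152
  sulphur-dioxide contribution → 0.05761 μm/a
  chloride contribution → 0.1209 μm/a
  total first-year rate 0.1786 μm/a
Convert to mass loss: 0.1786 μm/a × 8.96 g/cm³ = 1.6 g·m⁻²·a⁻¹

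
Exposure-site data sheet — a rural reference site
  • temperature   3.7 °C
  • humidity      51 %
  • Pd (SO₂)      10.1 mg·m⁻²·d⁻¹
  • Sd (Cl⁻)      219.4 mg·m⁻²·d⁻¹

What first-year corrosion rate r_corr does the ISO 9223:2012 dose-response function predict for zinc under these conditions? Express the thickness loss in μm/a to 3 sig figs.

r_corr = 1.07 μm/a

zinc: f(T) = +0.038·(T−10) [T≤10 °C] = -0.2394
  Pd branch = 0.0129·Pd^0.44·e^(0.046·RH+f) = 0.2933 μm/a
  Cl⁻ term: 0.0175·219.4^0.57·exp(0.008·51+0.085·3.7) = 0.7786
  r_corr = 0.2933 + 0.7786 = 1.072 μm/a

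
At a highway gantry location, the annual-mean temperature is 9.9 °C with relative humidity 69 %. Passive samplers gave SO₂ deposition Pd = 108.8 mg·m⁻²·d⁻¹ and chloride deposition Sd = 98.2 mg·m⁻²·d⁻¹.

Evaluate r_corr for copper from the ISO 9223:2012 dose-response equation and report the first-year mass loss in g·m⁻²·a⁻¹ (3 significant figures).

copper: f(T) = +0.126·(T−10) [T≤10 °C] = -0.0126
  sulphur-dioxide contribution → 1.038 μm/a
  chloride contribution → 0.6887 μm/a
  ⇒ r_corr(copper) = 1.727 μm/a
Convert to mass loss: 1.727 μm/a × 8.96 g/cm³ = 15.47 g·m⁻²·a⁻¹

r_corr = 15.5 g·m⁻²·a⁻¹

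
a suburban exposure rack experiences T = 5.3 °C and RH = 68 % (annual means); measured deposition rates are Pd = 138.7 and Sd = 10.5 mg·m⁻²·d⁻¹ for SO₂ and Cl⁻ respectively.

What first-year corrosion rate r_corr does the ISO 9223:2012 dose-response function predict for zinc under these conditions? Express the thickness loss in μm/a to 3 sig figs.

zinc: temperature factor f = +0.038·(-4.7) = -0.1786
  SO₂ term: 0.0129·138.7^0.44·exp(0.046·68-0.1786) = 2.158
  Cl⁻ term: 0.0175·10.5^0.57·exp(0.008·68+0.085·5.3) = 0.1807
  r_corr = 2.158 + 0.1807 = 2.339 μm/a

r_corr = 2.34 μm/a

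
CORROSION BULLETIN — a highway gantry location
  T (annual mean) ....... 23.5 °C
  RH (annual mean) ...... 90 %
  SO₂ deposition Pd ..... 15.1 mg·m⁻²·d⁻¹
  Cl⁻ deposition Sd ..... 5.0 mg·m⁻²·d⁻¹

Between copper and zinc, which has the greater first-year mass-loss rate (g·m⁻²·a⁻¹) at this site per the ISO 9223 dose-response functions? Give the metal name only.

copper

copper: f(T) = -0.080·(T−10) [T>10 °C] = -1.0800
  sulphur-dioxide contribution → 0.7377 μm/a
  chloride contribution → 1.278 μm/a
  ⇒ r_corr(copper) = 2.016 μm/a
  mass loss = 2.016 μm/a × 8.96 g/cm³ = 18.06 g·m⁻²·a⁻¹
zinc: temperature factor f = -0.071·(13.5) = -0.9585
  sulphur-dioxide contribution → 1.026 μm/a
  chloride contribution → 0.6632 μm/a
  ⇒ r_corr(zinc) = 1.689 μm/a
  mass loss = 1.689 μm/a × 7.14 g/cm³ = 12.06 g·m⁻²·a⁻¹
Ordering by g·m⁻²·a⁻¹: copper (18.1) > zinc (12.1)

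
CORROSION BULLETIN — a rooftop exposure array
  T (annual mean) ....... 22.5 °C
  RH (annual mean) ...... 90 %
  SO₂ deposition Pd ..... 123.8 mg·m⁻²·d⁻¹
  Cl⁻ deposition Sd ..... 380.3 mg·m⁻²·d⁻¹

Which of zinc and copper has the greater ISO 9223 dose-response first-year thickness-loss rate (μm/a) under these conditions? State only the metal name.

zinc

zinc: temperature factor f = -0.071·(12.5) = -0.8875
  sulphur-dioxide contribution → 2.779 μm/a
  chloride contribution → 7.194 μm/a
  total first-year rate 9.974 μm/a
copper: temperature factor f = -0.080·(12.5) = -1.0000
  sulphur-dioxide contribution → 1.381 μm/a
  chloride contribution → 3.92 μm/a
  ⇒ r_corr(copper) = 5.301 μm/a
Ordering by μm/a: zinc (9.97) > copper (5.3)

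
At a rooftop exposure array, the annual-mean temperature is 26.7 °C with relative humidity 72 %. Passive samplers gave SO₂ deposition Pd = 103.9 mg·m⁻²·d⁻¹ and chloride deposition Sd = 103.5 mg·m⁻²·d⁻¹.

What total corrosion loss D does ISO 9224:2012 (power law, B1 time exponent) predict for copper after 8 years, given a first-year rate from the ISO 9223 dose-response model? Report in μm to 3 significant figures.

copper: T>10 °C ⇒ hinge -0.080·(26.7−10) = -1.3360
  sulphur-dioxide contribution → 0.326 μm/a
  chloride contribution → 1.773 μm/a
  ⇒ r_corr(copper) = 2.099 μm/a
Power-law: D(8) = r_corr · 8^0.667
  D(8) = 2.099 × 8^0.667 = 2.099 × 4.003 = 8.401 μm

D(8) = 8.40 μm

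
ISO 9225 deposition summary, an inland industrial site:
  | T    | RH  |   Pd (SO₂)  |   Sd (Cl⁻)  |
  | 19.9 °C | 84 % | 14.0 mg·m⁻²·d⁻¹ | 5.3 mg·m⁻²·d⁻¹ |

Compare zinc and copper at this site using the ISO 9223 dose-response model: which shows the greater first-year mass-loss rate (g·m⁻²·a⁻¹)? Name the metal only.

copper

zinc: temperature factor f = -0.071·(9.9) = -0.7029
  SO₂ term: 0.0129·14.0^0.44·exp(0.046·84-0.7029) = 0.9722
  Sd branch = 0.0175·Sd^0.57·e^(0.008·RH+0.085·T) = 0.4812 μm/a
  r_corr = 0.9722 + 0.4812 = 1.453 μm/a
  mass loss = 1.453 μm/a × 7.14 g/cm³ = 10.38 g·m⁻²·a⁻¹
copper: T>10 °C ⇒ hinge -0.080·(19.9−10) = -0.7920
  SO₂ term: 0.0053·14.0^0.26·exp(0.059·84-0.7920) = 0.6771
  Cl⁻ term: 0.01025·5.3^0.27·exp(0.036·84+0.049·19.9) = 0.8771
  r_corr = 0.6771 + 0.8771 = 1.554 μm/a
  mass loss = 1.554 μm/a × 8.96 g/cm³ = 13.93 g·m⁻²·a⁻¹
Ordering by g·m⁻²·a⁻¹: copper (13.9) > zinc (10.4)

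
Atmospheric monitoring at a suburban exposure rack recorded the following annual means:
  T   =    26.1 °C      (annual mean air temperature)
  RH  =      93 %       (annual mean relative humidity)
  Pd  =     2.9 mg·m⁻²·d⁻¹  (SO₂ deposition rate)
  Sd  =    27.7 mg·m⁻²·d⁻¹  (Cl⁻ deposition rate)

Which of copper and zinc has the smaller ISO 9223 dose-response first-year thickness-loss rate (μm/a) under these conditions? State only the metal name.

zinc

copper: f(T) = -0.080·(T−10) [T>10 °C] = -1.2880
  sulphur-dioxide contribution → 0.4657 μm/a
  chloride contribution → 2.568 μm/a
  ⇒ r_corr(copper) = 3.034 μm/a
zinc: T>10 °C ⇒ hinge -0.071·(26.1−10) = -1.1431
  sulphur-dioxide contribution → 0.4737 μm/a
  chloride contribution → 2.248 μm/a
  total first-year rate 2.722 μm/a
Ordering by μm/a: copper (3.03) > zinc (2.72)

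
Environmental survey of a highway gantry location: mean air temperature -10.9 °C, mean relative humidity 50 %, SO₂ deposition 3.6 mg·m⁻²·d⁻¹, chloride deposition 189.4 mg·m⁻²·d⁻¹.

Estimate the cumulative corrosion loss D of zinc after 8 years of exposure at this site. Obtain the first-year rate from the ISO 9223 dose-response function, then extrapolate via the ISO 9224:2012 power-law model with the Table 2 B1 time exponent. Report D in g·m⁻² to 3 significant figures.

zinc: T≤10 °C ⇒ hinge +0.038·(-10.9−10) = -0.7942
  sulphur-dioxide contribution → 0.1022 μm/a
  chloride contribution → 0.2053 μm/a
  ⇒ r_corr(zinc) = 0.3075 μm/a
Long-term exponent b (ISO 9224 Table 2, B1) = 0.813
  D(8) = 0.3075 × 8^0.813 = 0.3075 × 5.423 = 1.668 μm
  Mass loss = 1.668 μm × 7.14 g/cm³ = 11.91 g·m⁻²

D(8) = 11.9 g·m⁻²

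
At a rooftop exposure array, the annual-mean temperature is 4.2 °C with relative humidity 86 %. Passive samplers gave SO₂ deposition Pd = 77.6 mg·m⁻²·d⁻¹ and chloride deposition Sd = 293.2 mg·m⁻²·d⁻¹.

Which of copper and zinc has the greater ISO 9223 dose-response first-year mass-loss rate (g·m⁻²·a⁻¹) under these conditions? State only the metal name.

zinc

copper: f(T) = +0.126·(T−10) [T≤10 °C] = -0.7308
  sulphur-dioxide contribution → 1.264 μm/a
  chloride contribution → 1.291 μm/a
  ⇒ r_corr(copper) = 2.555 μm/a
  mass loss = 2.555 μm/a × 8.96 g/cm³ = 22.89 g·m⁻²·a⁻¹
zinc: f(T) = +0.038·(T−10) [T≤10 °C] = -0.2204
  sulphur-dioxide contribution → 3.668 μm/a
  chloride contribution → 1.268 μm/a
  ⇒ r_corr(zinc) = 4.937 μm/a
  mass loss = 4.937 μm/a × 7.14 g/cm³ = 35.25 g·m⁻²·a⁻¹
Ordering by g·m⁻²·a⁻¹: zinc (35.2) > copper (22.9)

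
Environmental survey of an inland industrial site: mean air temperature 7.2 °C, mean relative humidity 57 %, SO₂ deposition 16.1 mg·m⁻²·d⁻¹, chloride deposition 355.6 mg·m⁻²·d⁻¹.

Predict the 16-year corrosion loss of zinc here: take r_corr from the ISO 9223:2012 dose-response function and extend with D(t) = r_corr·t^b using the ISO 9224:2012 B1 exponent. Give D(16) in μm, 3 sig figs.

zinc: T≤10 °C ⇒ hinge +0.038·(7.2−10) = -0.1064
  SO₂ term: 0.0129·16.1^0.44·exp(0.046·57-0.1064) = 0.5421
  Cl⁻ term: 0.0175·355.6^0.57·exp(0.008·57+0.085·7.2) = 1.448
  r_corr = 0.5421 + 1.448 = 1.991 μm/a
Power-law: D(16) = r_corr · 16^0.813
  D(16) = 1.991 × 16^0.813 = 1.991 × 9.527 = 18.96 μm

D(16) = 19.0 μm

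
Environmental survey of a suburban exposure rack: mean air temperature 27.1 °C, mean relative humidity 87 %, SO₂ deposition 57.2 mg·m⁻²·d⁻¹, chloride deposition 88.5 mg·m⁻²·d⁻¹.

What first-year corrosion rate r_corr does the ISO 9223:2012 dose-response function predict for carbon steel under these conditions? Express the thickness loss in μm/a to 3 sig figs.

r_corr = 119 μm/a

carbon steel: temperature factor f = -0.054·(17.1) = -0.9234
  SO₂ term: 1.77·57.2^0.52·exp(0.02·87-0.9234) = 32.84
  Cl⁻ term: 0.102·88.5^0.62·exp(0.033·87+0.04·27.1) = 85.77
  r_corr = 32.84 + 85.77 = 118.6 μm/a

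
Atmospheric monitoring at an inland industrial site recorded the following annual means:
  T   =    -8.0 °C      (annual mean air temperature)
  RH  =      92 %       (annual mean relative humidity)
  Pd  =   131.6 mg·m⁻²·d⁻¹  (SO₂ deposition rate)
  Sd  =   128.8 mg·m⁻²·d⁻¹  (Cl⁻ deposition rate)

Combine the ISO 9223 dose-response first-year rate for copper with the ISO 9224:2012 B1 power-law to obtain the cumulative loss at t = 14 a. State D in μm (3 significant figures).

D(14) = 6.69 μm

copper: f(T) = +0.126·(T−10) [T≤10 °C] = -2.2680
  SO₂ term: 0.0053·131.6^0.26·exp(0.059·92-2.2680) = 0.4443
  Cl⁻ term: 0.01025·128.8^0.27·exp(0.036·92+0.049·-8.0) = 0.7056
  r_corr = 0.4443 + 0.7056 = 1.15 μm/a
Power-law: D(14) = r_corr · 14^0.667
  D(14) = 1.15 × 14^0.667 = 1.15 × 5.814 = 6.685 μm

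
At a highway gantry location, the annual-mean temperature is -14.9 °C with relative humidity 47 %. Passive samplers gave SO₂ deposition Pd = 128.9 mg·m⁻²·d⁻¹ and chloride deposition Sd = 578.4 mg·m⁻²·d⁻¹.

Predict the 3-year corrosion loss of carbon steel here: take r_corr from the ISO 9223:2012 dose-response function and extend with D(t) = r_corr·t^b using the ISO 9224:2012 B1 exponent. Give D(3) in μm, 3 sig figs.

carbon steel: T≤10 °C ⇒ hinge +0.150·(-14.9−10) = -3.7350
  Pd branch = 1.77·Pd^0.52·e^(0.02·RH+f) = 1.353 μm/a
  Cl⁻ term: 0.102·578.4^0.62·exp(0.033·47+0.04·-14.9) = 13.68
  sum: 1.353 + 13.68 → r_corr = 15.03 μm/a
Power-law: D(3) = r_corr · 3^0.523
  D(3) = 15.03 × 3^0.523 = 15.03 × 1.776 = 26.7 μm

D(3) = 26.7 μm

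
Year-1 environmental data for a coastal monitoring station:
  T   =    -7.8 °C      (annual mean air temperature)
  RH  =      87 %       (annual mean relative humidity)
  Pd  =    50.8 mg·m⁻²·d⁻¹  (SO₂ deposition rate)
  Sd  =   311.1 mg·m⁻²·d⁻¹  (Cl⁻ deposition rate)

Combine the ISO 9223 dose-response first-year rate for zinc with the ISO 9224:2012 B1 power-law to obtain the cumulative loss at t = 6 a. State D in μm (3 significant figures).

zinc: f(T) = +0.038·(T−10) [T≤10 °C] = -0.6764
  SO₂ term: 0.0129·50.8^0.44·exp(0.046·87-0.6764) = 2.021
  Sd branch = 0.0175·Sd^0.57·e^(0.008·RH+0.085·T) = 0.4768 μm/a
  r_corr = 2.021 + 0.4768 = 2.497 μm/a
Power-law: D(6) = r_corr · 6^0.813
  D(6) = 2.497 × 6^0.813 = 2.497 × 4.292 = 10.72 μm

D(6) = 10.7 μm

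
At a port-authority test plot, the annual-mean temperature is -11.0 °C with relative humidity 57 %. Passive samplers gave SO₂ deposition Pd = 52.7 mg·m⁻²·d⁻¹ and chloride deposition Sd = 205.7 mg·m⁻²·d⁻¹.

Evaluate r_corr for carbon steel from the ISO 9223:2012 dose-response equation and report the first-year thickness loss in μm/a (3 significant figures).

r_corr = 13.6 μm/a

carbon steel: temperature factor f = +0.150·(-21.0) = -3.1500
  Pd branch = 1.77·Pd^0.52·e^(0.02·RH+f) = 1.864 μm/a
  Sd branch = 0.102·Sd^0.62·e^(0.033·RH+0.04·T) = 11.71 μm/a
  r_corr = 1.864 + 11.71 = 13.58 μm/a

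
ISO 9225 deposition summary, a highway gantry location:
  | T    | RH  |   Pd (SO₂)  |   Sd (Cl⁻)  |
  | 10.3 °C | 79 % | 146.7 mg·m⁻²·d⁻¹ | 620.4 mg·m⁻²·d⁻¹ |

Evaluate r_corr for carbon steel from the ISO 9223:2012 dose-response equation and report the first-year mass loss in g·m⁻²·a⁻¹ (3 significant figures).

carbon steel: f(T) = -0.054·(T−10) [T>10 °C] = -0.0162
  sulphur-dioxide contribution → 113.2 μm/a
  chloride contribution → 112.5 μm/a
  ⇒ r_corr(carbon steel) = 225.7 μm/a
Convert to mass loss: 225.7 μm/a × 7.85 g/cm³ = 1771 g·m⁻²·a⁻¹

r_corr = 1.77e+03 g·m⁻²·a⁻¹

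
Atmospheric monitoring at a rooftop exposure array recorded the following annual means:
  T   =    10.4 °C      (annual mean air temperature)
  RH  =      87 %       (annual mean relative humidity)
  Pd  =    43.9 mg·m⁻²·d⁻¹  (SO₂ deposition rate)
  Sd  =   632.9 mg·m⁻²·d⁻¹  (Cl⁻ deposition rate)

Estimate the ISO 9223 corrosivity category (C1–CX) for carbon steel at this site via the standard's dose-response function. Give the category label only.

CX

carbon steel: T>10 °C ⇒ hinge -0.054·(10.4−10) = -0.0216
  Pd branch = 1.77·Pd^0.52·e^(0.02·RH+f) = 70.53 μm/a
  Cl⁻ term: 0.102·632.9^0.62·exp(0.033·87+0.04·10.4) = 148.9
  sum: 70.53 + 148.9 → r_corr = 219.4 μm/a
ISO 9223 Table 2 (carbon steel): 200 < 219 ≤ 700 μm/a ⇒ CX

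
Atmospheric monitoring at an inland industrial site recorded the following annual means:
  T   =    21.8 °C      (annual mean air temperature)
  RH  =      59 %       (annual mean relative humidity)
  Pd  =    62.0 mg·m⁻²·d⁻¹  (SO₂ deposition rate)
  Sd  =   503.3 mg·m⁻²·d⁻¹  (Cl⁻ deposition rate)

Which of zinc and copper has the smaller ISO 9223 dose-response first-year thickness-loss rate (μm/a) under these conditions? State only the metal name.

zinc: temperature factor f = -0.071·(11.8) = -0.8378
  Pd branch = 0.0129·Pd^0.44·e^(0.046·RH+f) = 0.5177 μm/a
  Sd branch = 0.0175·Sd^0.57·e^(0.008·RH+0.085·T) = 6.206 μm/a
  r_corr = 0.5177 + 6.206 = 6.724 μm/a
copper: f(T) = -0.080·(T−10) [T>10 °C] = -0.9440
  Pd branch = 0.0053·Pd^0.26·e^(0.059·RH+f) = 0.1959 μm/a
  Cl⁻ term: 0.01025·503.3^0.27·exp(0.036·59+0.049·21.8) = 1.338
  sum: 0.1959 + 1.338 → r_corr = 1.534 μm/a
Ordering by μm/a: zinc (6.72) > copper (1.53)

copper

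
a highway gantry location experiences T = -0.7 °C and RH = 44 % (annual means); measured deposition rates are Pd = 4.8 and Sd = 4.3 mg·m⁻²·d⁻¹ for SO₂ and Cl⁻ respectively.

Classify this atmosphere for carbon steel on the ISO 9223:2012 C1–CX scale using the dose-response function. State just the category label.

carbon steel: temperature factor f = +0.150·(-10.7) = -1.6050
  Pd branch = 1.77·Pd^0.52·e^(0.02·RH+f) = 1.938 μm/a
  Cl⁻ term: 0.102·4.3^0.62·exp(0.033·44+0.04·-0.7) = 1.047
  sum: 1.938 + 1.047 → r_corr = 2.985 μm/a
2.98 μm/a falls in (1.3, 25] for carbon steel → category C2

C2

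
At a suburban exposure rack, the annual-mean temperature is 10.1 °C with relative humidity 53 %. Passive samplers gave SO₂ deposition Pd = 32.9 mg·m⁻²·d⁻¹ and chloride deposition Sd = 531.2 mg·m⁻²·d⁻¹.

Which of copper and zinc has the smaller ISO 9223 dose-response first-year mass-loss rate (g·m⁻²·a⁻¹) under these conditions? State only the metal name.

copper

copper: f(T) = -0.080·(T−10) [T>10 °C] = -0.0080
  Pd branch = 0.0053·Pd^0.26·e^(0.059·RH+f) = 0.2974 μm/a
  Cl⁻ term: 0.01025·531.2^0.27·exp(0.036·53+0.049·10.1) = 0.6168
  sum: 0.2974 + 0.6168 → r_corr = 0.9141 μm/a
  mass loss = 0.9141 μm/a × 8.96 g/cm³ = 8.191 g·m⁻²·a⁻¹
zinc: f(T) = -0.071·(T−10) [T>10 °C] = -0.0071
  SO₂ term: 0.0129·32.9^0.44·exp(0.046·53-0.0071) = 0.6822
  Cl⁻ term: 0.0175·531.2^0.57·exp(0.008·53+0.085·10.1) = 2.256
  sum: 0.6822 + 2.256 → r_corr = 2.939 μm/a
  mass loss = 2.939 μm/a × 7.14 g/cm³ = 20.98 g·m⁻²·a⁻¹
Ordering by g·m⁻²·a⁻¹: zinc (21) > copper (8.19)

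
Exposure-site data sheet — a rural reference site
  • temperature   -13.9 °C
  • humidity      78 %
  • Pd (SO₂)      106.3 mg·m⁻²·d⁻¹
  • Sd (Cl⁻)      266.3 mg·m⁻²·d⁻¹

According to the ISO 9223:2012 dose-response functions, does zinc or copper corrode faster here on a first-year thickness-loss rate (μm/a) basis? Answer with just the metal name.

zinc

zinc: f(T) = +0.038·(T−10) [T≤10 °C] = -0.9082
  Pd branch = 0.0129·Pd^0.44·e^(0.046·RH+f) = 1.466 μm/a
  Sd branch = 0.0175·Sd^0.57·e^(0.008·RH+0.085·T) = 0.2418 μm/a
  r_corr = 1.466 + 0.2418 = 1.708 μm/a
copper: T≤10 °C ⇒ hinge +0.126·(-13.9−10) = -3.0114
  SO₂ term: 0.0053·106.3^0.26·exp(0.059·78-3.0114) = 0.08749
  Sd branch = 0.01025·Sd^0.27·e^(0.036·RH+0.049·T) = 0.3884 μm/a
  sum: 0.08749 + 0.3884 → r_corr = 0.4759 μm/a
Ordering by μm/a: zinc (1.71) > copper (0.476)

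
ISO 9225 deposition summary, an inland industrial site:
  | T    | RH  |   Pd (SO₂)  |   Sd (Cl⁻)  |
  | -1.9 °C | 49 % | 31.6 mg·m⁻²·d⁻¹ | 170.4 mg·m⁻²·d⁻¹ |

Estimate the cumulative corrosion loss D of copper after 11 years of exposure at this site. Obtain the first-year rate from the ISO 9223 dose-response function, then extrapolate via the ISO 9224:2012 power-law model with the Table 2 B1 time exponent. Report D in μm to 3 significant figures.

copper: T≤10 °C ⇒ hinge +0.126·(-1.9−10) = -1.4994
  Pd branch = 0.0053·Pd^0.26·e^(0.059·RH+f) = 0.05231 μm/a
  Sd branch = 0.01025·Sd^0.27·e^(0.036·RH+0.049·T) = 0.2182 μm/a
  sum: 0.05231 + 0.2182 → r_corr = 0.2705 μm/a
ISO 9224: D(t) = r_corr · t^b with b = 0.667 (copper, B1)
  D(11) = 0.2705 × 11^0.667 = 0.2705 × 4.95 = 1.339 μm

D(11) = 1.34 μm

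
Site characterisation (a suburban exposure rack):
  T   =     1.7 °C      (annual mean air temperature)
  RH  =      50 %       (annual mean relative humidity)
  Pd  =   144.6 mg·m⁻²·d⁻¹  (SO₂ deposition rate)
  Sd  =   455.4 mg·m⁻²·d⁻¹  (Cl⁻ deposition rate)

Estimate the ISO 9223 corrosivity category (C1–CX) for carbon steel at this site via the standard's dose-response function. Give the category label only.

C3

carbon steel: f(T) = +0.150·(T−10) [T≤10 °C] = -1.2450
  SO₂ term: 1.77·144.6^0.52·exp(0.02·50-1.2450) = 18.4
  Cl⁻ term: 0.102·455.4^0.62·exp(0.033·50+0.04·1.7) = 25.29
  sum: 18.4 + 25.29 → r_corr = 43.69 μm/a
ISO 9223 Table 2 (carbon steel): 25 < 43.7 ≤ 50 μm/a ⇒ C3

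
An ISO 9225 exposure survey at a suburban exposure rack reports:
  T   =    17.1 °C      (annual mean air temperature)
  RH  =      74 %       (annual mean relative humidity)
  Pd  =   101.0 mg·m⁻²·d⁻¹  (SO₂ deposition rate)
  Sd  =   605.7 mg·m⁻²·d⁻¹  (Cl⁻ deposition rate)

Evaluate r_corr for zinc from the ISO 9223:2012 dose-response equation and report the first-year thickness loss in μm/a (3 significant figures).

zinc: T>10 °C ⇒ hinge -0.071·(17.1−10) = -0.5041
  sulphur-dioxide contribution → 1.786 μm/a
  chloride contribution → 5.215 μm/a
  ⇒ r_corr(zinc) = 7.001 μm/a

r_corr = 7.00 μm/a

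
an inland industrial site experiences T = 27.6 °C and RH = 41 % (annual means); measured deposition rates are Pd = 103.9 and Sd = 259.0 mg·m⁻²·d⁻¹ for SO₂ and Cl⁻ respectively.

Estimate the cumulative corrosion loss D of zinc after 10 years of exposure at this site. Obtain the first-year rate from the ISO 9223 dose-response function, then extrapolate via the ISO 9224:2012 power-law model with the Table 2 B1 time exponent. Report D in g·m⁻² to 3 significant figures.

D(10) = 288 g·m⁻²

zinc: T>10 °C ⇒ hinge -0.071·(27.6−10) = -1.2496
  SO₂ term: 0.0129·103.9^0.44·exp(0.046·41-1.2496) = 0.1881
  Sd branch = 0.0175·Sd^0.57·e^(0.008·RH+0.085·T) = 6.025 μm/a
  r_corr = 0.1881 + 6.025 = 6.213 μm/a
ISO 9224: D(t) = r_corr · t^b with b = 0.813 (zinc, B1)
  D(10) = 6.213 × 10^0.813 = 6.213 × 6.501 = 40.39 μm
  Mass loss = 40.39 μm × 7.14 g/cm³ = 288.4 g·m⁻²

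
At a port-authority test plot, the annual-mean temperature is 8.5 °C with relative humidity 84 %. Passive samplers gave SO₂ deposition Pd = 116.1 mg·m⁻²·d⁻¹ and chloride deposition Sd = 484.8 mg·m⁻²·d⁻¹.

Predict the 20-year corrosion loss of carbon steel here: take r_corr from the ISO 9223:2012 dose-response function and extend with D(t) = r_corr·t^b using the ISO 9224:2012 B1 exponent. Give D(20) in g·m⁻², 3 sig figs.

D(20) = 7.37e+03 g·m⁻²

carbon steel: T≤10 °C ⇒ hinge +0.150·(8.5−10) = -0.2250
  sulphur-dioxide contribution → 89.86 μm/a
  chloride contribution → 106 μm/a
  total first-year rate 195.8 μm/a
Long-term exponent b (ISO 9224 Table 2, B1) = 0.523
  D(20) = 195.8 × 20^0.523 = 195.8 × 4.791 = 938.3 μm
  Mass loss = 938.3 μm × 7.85 g/cm³ = 7365 g·m⁻²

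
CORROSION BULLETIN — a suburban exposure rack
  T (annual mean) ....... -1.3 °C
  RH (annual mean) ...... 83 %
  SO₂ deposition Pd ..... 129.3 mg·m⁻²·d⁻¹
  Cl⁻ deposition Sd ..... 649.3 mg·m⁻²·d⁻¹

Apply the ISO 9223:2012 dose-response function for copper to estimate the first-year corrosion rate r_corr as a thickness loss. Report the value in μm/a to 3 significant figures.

copper: temperature factor f = +0.126·(-11.3) = -1.4238
  sulphur-dioxide contribution → 0.6049 μm/a
  chloride contribution → 1.097 μm/a
  ⇒ r_corr(copper) = 1.702 μm/a

r_corr = 1.70 μm/a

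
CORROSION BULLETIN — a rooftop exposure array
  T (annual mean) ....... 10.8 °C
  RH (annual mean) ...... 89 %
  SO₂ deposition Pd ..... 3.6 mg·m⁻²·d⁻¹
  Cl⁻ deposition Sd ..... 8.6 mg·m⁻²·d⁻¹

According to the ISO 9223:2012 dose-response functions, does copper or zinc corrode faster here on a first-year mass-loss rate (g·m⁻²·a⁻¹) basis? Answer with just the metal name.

copper

copper: f(T) = -0.080·(T−10) [T>10 °C] = -0.0640
  Pd branch = 0.0053·Pd^0.26·e^(0.059·RH+f) = 1.323 μm/a
  Sd branch = 0.01025·Sd^0.27·e^(0.036·RH+0.049·T) = 0.7662 μm/a
  sum: 1.323 + 0.7662 → r_corr = 2.089 μm/a
  mass loss = 2.089 μm/a × 8.96 g/cm³ = 18.72 g·m⁻²·a⁻¹
zinc: f(T) = -0.071·(T−10) [T>10 °C] = -0.0568
  Pd branch = 0.0129·Pd^0.44·e^(0.046·RH+f) = 1.284 μm/a
  Sd branch = 0.0175·Sd^0.57·e^(0.008·RH+0.085·T) = 0.3045 μm/a
  sum: 1.284 + 0.3045 → r_corr = 1.589 μm/a
  mass loss = 1.589 μm/a × 7.14 g/cm³ = 11.34 g·m⁻²·a⁻¹
Ordering by g·m⁻²·a⁻¹: copper (18.7) > zinc (11.3)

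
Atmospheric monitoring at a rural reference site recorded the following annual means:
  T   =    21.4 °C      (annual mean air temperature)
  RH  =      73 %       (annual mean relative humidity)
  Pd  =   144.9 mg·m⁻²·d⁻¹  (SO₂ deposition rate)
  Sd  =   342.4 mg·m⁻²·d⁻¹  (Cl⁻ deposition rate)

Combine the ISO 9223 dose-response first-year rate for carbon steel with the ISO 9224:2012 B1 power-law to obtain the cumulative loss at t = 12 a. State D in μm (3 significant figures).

D(12) = 566 μm

carbon steel: f(T) = -0.054·(T−10) [T>10 °C] = -0.6156
  sulphur-dioxide contribution → 54.76 μm/a
  chloride contribution → 99.54 μm/a
  ⇒ r_corr(carbon steel) = 154.3 μm/a
Long-term exponent b (ISO 9224 Table 2, B1) = 0.523
  D(12) = 154.3 × 12^0.523 = 154.3 × 3.668 = 565.9 μm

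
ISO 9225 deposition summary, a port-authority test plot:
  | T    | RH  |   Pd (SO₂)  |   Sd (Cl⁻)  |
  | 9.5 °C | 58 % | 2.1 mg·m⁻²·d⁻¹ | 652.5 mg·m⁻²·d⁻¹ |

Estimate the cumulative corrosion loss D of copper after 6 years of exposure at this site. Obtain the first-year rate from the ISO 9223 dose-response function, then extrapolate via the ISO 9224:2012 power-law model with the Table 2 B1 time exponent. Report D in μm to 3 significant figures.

copper: f(T) = +0.126·(T−10) [T≤10 °C] = -0.0630
  SO₂ term: 0.0053·2.1^0.26·exp(0.059·58-0.0630) = 0.1849
  Cl⁻ term: 0.01025·652.5^0.27·exp(0.036·58+0.049·9.5) = 0.7579
  r_corr = 0.1849 + 0.7579 = 0.9428 μm/a
Power-law: D(6) = r_corr · 6^0.667
  D(6) = 0.9428 × 6^0.667 = 0.9428 × 3.304 = 3.115 μm

D(6) = 3.11 μm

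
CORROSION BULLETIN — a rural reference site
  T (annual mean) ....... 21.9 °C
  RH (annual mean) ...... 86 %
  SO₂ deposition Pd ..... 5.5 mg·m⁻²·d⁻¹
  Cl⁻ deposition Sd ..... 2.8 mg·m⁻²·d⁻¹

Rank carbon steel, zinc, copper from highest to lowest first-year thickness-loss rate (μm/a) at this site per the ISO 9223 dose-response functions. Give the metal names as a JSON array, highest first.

carbon steel: f(T) = -0.054·(T−10) [T>10 °C] = -0.6426
  SO₂ term: 1.77·5.5^0.52·exp(0.02·86-0.6426) = 12.61
  Cl⁻ term: 0.102·2.8^0.62·exp(0.033·86+0.04·21.9) = 7.922
  r_corr = 12.61 + 7.922 = 20.54 μm/a
zinc: T>10 °C ⇒ hinge -0.071·(21.9−10) = -0.8449
  SO₂ term: 0.0129·5.5^0.44·exp(0.046·86-0.8449) = 0.613
  Sd branch = 0.0175·Sd^0.57·e^(0.008·RH+0.085·T) = 0.4029 μm/a
  r_corr = 0.613 + 0.4029 = 1.016 μm/a
copper: T>10 °C ⇒ hinge -0.080·(21.9−10) = -0.9520
  Pd branch = 0.0053·Pd^0.26·e^(0.059·RH+f) = 0.5093 μm/a
  Cl⁻ term: 0.01025·2.8^0.27·exp(0.036·86+0.049·21.9) = 0.8751
  sum: 0.5093 + 0.8751 → r_corr = 1.384 μm/a
Ordering by μm/a: carbon steel (20.5) > copper (1.38) > zinc (1.02)

["carbon steel", "copper", "zinc"]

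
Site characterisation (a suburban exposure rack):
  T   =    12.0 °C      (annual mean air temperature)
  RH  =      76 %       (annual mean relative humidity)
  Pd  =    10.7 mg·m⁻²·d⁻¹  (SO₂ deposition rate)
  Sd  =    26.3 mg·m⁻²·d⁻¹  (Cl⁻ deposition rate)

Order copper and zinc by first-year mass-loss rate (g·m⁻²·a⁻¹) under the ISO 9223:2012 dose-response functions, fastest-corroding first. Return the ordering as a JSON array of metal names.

copper: T>10 °C ⇒ hinge -0.080·(12.0−10) = -0.1600
  Pd branch = 0.0053·Pd^0.26·e^(0.059·RH+f) = 0.741 μm/a
  Sd branch = 0.01025·Sd^0.27·e^(0.036·RH+0.049·T) = 0.6882 μm/a
  sum: 0.741 + 0.6882 → r_corr = 1.429 μm/a
  mass loss = 1.429 μm/a × 8.96 g/cm³ = 12.81 g·m⁻²·a⁻¹
zinc: T>10 °C ⇒ hinge -0.071·(12.0−10) = -0.1420
  Pd branch = 0.0129·Pd^0.44·e^(0.046·RH+f) = 1.047 μm/a
  Cl⁻ term: 0.0175·26.3^0.57·exp(0.008·76+0.085·12.0) = 0.5747
  sum: 1.047 + 0.5747 → r_corr = 1.622 μm/a
  mass loss = 1.622 μm/a × 7.14 g/cm³ = 11.58 g·m⁻²·a⁻¹
Ordering by g·m⁻²·a⁻¹: copper (12.8) > zinc (11.6)

["copper", "zinc"]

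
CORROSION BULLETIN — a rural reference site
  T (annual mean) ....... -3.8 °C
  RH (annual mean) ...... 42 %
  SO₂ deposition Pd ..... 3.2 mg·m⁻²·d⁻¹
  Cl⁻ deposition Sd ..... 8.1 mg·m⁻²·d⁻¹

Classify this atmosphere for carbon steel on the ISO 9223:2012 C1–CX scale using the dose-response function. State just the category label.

C2

carbon steel: T≤10 °C ⇒ hinge +0.150·(-3.8−10) = -2.0700
  SO₂ term: 1.77·3.2^0.52·exp(0.02·42-2.0700) = 0.9473
  Sd branch = 0.102·Sd^0.62·e^(0.033·RH+0.04·T) = 1.282 μm/a
  r_corr = 0.9473 + 1.282 = 2.229 μm/a
Category bounds: 1.3…25 μm/a bracket r_corr ⇒ C2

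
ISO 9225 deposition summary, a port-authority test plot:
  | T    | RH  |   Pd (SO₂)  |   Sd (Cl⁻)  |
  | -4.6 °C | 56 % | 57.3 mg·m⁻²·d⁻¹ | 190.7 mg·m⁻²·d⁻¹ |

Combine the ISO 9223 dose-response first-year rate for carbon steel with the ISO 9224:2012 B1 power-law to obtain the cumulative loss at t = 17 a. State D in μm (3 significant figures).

D(17) = 83.4 μm

carbon steel: f(T) = +0.150·(T−10) [T≤10 °C] = -2.1900
  sulphur-dioxide contribution → 4.983 μm/a
  chloride contribution → 13.97 μm/a
  total first-year rate 18.95 μm/a
ISO 9224: D(t) = r_corr · t^b with b = 0.523 (carbon steel, B1)
  D(17) = 18.95 × 17^0.523 = 18.95 × 4.401 = 83.39 μm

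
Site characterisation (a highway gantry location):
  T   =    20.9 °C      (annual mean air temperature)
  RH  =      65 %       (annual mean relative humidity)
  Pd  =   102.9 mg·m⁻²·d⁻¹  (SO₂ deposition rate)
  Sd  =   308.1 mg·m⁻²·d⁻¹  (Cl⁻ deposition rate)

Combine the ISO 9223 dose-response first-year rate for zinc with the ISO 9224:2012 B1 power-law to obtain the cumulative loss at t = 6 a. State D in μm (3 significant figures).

zinc: temperature factor f = -0.071·(10.9) = -0.7739
  sulphur-dioxide contribution → 0.9089 μm/a
  chloride contribution → 4.56 μm/a
  total first-year rate 5.469 μm/a
ISO 9224: D(t) = r_corr · t^b with b = 0.813 (zinc, B1)
  D(6) = 5.469 × 6^0.813 = 5.469 × 4.292 = 23.47 μm

D(6) = 23.5 μm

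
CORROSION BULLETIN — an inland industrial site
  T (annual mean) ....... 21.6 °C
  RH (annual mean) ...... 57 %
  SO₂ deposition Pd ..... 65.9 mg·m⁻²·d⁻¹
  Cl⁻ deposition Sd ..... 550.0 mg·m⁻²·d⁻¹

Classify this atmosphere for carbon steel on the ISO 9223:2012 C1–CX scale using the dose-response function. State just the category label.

carbon steel: temperature factor f = -0.054·(11.6) = -0.6264
  SO₂ term: 1.77·65.9^0.52·exp(0.02·57-0.6264) = 26.11
  Cl⁻ term: 0.102·550.0^0.62·exp(0.033·57+0.04·21.6) = 79.39
  sum: 26.11 + 79.39 → r_corr = 105.5 μm/a
Category bounds: 80…200 μm/a bracket r_corr ⇒ C5

C5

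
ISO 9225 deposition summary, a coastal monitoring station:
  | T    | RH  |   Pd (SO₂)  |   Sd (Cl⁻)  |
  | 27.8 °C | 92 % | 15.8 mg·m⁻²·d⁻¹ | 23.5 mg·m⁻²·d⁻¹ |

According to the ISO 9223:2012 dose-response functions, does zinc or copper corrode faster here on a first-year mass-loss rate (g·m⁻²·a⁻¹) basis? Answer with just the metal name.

zinc: temperature factor f = -0.071·(17.8) = -1.2638
  sulphur-dioxide contribution → 0.8454 μm/a
  chloride contribution → 2.347 μm/a
  total first-year rate 3.192 μm/a
  mass loss = 3.192 μm/a × 7.14 g/cm³ = 22.79 g·m⁻²·a⁻¹
copper: T>10 °C ⇒ hinge -0.080·(27.8−10) = -1.4240
  sulphur-dioxide contribution → 0.5954 μm/a
  chloride contribution → 2.576 μm/a
  ⇒ r_corr(copper) = 3.171 μm/a
  mass loss = 3.171 μm/a × 8.96 g/cm³ = 28.41 g·m⁻²·a⁻¹
Ordering by g·m⁻²·a⁻¹: copper (28.4) > zinc (22.8)

copper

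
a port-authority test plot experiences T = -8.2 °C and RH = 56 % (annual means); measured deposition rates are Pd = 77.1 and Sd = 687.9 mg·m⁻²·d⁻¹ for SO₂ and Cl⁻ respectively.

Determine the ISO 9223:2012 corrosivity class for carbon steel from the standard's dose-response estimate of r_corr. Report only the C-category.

carbon steel: T≤10 °C ⇒ hinge +0.150·(-8.2−10) = -2.7300
  Pd branch = 1.77·Pd^0.52·e^(0.02·RH+f) = 3.389 μm/a
  Sd branch = 0.102·Sd^0.62·e^(0.033·RH+0.04·T) = 26.79 μm/a
  r_corr = 3.389 + 26.79 = 30.18 μm/a
ISO 9223 Table 2 (carbon steel): 25 < 30.2 ≤ 50 μm/a ⇒ C3

C3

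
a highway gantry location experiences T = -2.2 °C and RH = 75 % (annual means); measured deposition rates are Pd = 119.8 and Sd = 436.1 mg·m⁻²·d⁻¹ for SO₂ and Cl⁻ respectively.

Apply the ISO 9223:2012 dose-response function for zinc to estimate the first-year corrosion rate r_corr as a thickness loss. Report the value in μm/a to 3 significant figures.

r_corr = 2.94 μm/a

zinc: temperature factor f = +0.038·(-12.2) = -0.4636
  Pd branch = 0.0129·Pd^0.44·e^(0.046·RH+f) = 2.099 μm/a
  Sd branch = 0.0175·Sd^0.57·e^(0.008·RH+0.085·T) = 0.8452 μm/a
  sum: 2.099 + 0.8452 → r_corr = 2.945 μm/a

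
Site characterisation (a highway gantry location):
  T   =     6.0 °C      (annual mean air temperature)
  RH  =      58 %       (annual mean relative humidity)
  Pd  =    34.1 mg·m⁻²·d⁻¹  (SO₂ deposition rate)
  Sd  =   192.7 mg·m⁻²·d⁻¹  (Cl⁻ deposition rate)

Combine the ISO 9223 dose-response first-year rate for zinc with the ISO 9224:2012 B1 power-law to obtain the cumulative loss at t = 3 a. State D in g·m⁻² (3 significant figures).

zinc: T≤10 °C ⇒ hinge +0.038·(6.0−10) = -0.1520
  Pd branch = 0.0129·Pd^0.44·e^(0.046·RH+f) = 0.7545 μm/a
  Sd branch = 0.0175·Sd^0.57·e^(0.008·RH+0.085·T) = 0.9299 μm/a
  sum: 0.7545 + 0.9299 → r_corr = 1.684 μm/a
Power-law: D(3) = r_corr · 3^0.813
  D(3) = 1.684 × 3^0.813 = 1.684 × 2.443 = 4.115 μm
  Mass loss = 4.115 μm × 7.14 g/cm³ = 29.38 g·m⁻²

D(3) = 29.4 g·m⁻²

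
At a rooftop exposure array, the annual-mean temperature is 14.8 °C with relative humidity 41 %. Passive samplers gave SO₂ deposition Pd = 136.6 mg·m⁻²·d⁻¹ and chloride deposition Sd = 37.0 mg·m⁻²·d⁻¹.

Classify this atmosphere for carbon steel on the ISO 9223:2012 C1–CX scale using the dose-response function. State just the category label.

C3

carbon steel: T>10 °C ⇒ hinge -0.054·(14.8−10) = -0.2592
  Pd branch = 1.77·Pd^0.52·e^(0.02·RH+f) = 39.99 μm/a
  Cl⁻ term: 0.102·37.0^0.62·exp(0.033·41+0.04·14.8) = 6.692
  r_corr = 39.99 + 6.692 = 46.68 μm/a
ISO 9223 Table 2 (carbon steel): 25 < 46.7 ≤ 50 μm/a ⇒ C3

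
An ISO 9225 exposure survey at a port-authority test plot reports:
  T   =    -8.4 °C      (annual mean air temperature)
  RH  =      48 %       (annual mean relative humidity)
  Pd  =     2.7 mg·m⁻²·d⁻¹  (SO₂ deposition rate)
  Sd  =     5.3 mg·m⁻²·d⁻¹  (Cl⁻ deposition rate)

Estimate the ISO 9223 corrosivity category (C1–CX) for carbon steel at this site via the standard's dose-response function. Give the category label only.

carbon steel: T≤10 °C ⇒ hinge +0.150·(-8.4−10) = -2.7600
  Pd branch = 1.77·Pd^0.52·e^(0.02·RH+f) = 0.4904 μm/a
  Sd branch = 0.102·Sd^0.62·e^(0.033·RH+0.04·T) = 0.9992 μm/a
  sum: 0.4904 + 0.9992 → r_corr = 1.49 μm/a
ISO 9223 Table 2 (carbon steel): 1.3 < 1.49 ≤ 25 μm/a ⇒ C2

C2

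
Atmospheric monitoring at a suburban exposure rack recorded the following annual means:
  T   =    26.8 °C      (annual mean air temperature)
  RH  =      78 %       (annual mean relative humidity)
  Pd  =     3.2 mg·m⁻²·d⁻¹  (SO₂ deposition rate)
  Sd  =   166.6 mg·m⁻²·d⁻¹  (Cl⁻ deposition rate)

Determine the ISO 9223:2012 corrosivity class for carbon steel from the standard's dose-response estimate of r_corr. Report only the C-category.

carbon steel: temperature factor f = -0.054·(16.8) = -0.9072
  SO₂ term: 1.77·3.2^0.52·exp(0.02·78-0.9072) = 6.225
  Cl⁻ term: 0.102·166.6^0.62·exp(0.033·78+0.04·26.8) = 93.21
  sum: 6.225 + 93.21 → r_corr = 99.44 μm/a
Category bounds: 80…200 μm/a bracket r_corr ⇒ C5

C5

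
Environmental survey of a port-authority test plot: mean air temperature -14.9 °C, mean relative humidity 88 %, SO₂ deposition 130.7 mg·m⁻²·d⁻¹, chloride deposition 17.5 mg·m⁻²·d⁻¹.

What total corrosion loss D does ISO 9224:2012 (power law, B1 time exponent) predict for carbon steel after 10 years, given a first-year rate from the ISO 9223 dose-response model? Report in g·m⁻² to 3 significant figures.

carbon steel: f(T) = +0.150·(T−10) [T≤10 °C] = -3.7350
  sulphur-dioxide contribution → 3.095 μm/a
  chloride contribution → 6.048 μm/a
  ⇒ r_corr(carbon steel) = 9.144 μm/a
Long-term exponent b (ISO 9224 Table 2, B1) = 0.523
  D(10) = 9.144 × 10^0.523 = 9.144 × 3.334 = 30.49 μm
  Mass loss = 30.49 μm × 7.85 g/cm³ = 239.3 g·m⁻²

D(10) = 239 g·m⁻²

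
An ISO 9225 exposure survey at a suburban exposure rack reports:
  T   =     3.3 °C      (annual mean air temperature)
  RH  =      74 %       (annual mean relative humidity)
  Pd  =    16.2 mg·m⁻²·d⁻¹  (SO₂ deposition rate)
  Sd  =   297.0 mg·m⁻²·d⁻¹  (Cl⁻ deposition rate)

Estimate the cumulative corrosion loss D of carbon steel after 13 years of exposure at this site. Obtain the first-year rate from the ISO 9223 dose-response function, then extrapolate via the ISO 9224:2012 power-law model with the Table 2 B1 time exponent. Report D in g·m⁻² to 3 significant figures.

D(13) = 1.73e+03 g·m⁻²

carbon steel: temperature factor f = +0.150·(-6.7) = -1.0050
  Pd branch = 1.77·Pd^0.52·e^(0.02·RH+f) = 12.11 μm/a
  Sd branch = 0.102·Sd^0.62·e^(0.033·RH+0.04·T) = 45.66 μm/a
  sum: 12.11 + 45.66 → r_corr = 57.78 μm/a
ISO 9224: D(t) = r_corr · t^b with b = 0.523 (carbon steel, B1)
  D(13) = 57.78 × 13^0.523 = 57.78 × 3.825 = 221 μm
  Mass loss = 221 μm × 7.85 g/cm³ = 1735 g·m⁻²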